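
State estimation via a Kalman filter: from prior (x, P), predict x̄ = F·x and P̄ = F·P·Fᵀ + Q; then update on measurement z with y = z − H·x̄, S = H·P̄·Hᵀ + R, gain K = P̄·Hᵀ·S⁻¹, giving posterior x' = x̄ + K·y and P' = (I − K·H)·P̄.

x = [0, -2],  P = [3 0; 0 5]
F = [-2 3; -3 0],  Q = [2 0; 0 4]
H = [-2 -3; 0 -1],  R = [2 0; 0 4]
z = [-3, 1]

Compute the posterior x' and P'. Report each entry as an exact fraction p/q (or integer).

x' = [5190/4507, 829/4507]
P' = [28831/4507 -17988/4507; -17988/4507 12164/4507]

x̄ = F·x = [-6, 0]
P̄ = F·P·Fᵀ + Q = [59 18; 18 31]
y = z − H·x̄ = [-15, 1]
S = H·P̄·Hᵀ + R = [733 129; 129 35]
K = P̄·Hᵀ·S⁻¹ = [-1849/4507 4497/4507; -258/4507 -3041/4507]
x' = x̄ + K·y = [5190/4507, 829/4507]
P' = (I − K·H)·P̄ = [28831/4507 -17988/4507; -17988/4507 12164/4507]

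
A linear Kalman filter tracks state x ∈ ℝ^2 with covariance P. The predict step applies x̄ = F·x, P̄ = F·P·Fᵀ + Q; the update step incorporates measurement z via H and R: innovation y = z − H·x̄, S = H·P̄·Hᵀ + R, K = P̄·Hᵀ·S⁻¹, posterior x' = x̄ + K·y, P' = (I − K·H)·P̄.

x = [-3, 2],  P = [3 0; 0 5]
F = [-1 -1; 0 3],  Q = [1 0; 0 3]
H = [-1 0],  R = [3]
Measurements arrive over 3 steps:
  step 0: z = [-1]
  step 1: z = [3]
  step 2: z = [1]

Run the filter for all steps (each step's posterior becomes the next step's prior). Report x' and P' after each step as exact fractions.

step 0: x' = [1, 6], P' = [9/4 -15/4; -15/4 117/4]
step 1: x' = [-24/7, 99/14], P' = [75/28 -459/56; -459/56 6411/112]
step 2: x' = [-6211/5323, 69372/5323], P' = [14961/5323 -49437/5323; -49437/5323 333597/5323]

step 0: x̄ = F·x = [1, 6]
step 0: P̄ = F·P·Fᵀ + Q = [9 -15; -15 48]
step 0: y = z − H·x̄ = [0]
step 0: S = H·P̄·Hᵀ + R = [12]
step 0: K = P̄·Hᵀ·S⁻¹ = [-3/4; 5/4]
step 0: x' = x̄ + K·y = [1, 6]
step 0: P' = (I − K·H)·P̄ = [9/4 -15/4; -15/4 117/4]
step 1: x̄ = F·x = [-7, 18]
step 1: P̄ = F·P·Fᵀ + Q = [25 -153/2; -153/2 1065/4]
step 1: y = z − H·x̄ = [-4]
step 1: S = H·P̄·Hᵀ + R = [28]
step 1: K = P̄·Hᵀ·S⁻¹ = [-25/28; 153/56]
step 1: x' = x̄ + K·y = [-24/7, 99/14]
step 1: P' = (I − K·H)·P̄ = [75/28 -459/56; -459/56 6411/112]
step 2: x̄ = F·x = [-51/14, 297/14]
step 2: P̄ = F·P·Fᵀ + Q = [4987/112 -16479/112; -16479/112 58035/112]
step 2: y = z − H·x̄ = [-37/14]
step 2: S = H·P̄·Hᵀ + R = [5323/112]
step 2: K = P̄·Hᵀ·S⁻¹ = [-4987/5323; 16479/5323]
step 2: x' = x̄ + K·y = [-6211/5323, 69372/5323]
step 2: P' = (I − K·H)·P̄ = [14961/5323 -49437/5323; -49437/5323 333597/5323]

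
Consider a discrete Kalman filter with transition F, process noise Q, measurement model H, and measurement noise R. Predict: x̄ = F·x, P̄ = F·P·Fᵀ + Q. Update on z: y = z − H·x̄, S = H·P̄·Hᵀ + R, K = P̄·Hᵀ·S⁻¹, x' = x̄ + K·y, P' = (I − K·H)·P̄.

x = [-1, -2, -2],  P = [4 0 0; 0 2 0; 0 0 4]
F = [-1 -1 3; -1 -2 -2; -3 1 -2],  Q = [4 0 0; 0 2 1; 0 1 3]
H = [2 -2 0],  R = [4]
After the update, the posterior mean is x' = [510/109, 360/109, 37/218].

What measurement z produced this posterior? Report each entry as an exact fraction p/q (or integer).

z = [3]

x̄ = F·x = [-3, 9, 5]
P̄ = F·P·Fᵀ + Q = [46 -16 -14; -16 30 25; -14 25 57]
S = H·P̄·Hᵀ + R = [436]
K = P̄·Hᵀ·S⁻¹ = [31/109; -23/109; -39/218]
x' − x̄ = [837/109, -621/109, -1053/218] = K·y
y = (KᵀK)⁻¹·Kᵀ·(x' − x̄) = [27]
z = y + H·x̄ = [27] + [-24] = [3]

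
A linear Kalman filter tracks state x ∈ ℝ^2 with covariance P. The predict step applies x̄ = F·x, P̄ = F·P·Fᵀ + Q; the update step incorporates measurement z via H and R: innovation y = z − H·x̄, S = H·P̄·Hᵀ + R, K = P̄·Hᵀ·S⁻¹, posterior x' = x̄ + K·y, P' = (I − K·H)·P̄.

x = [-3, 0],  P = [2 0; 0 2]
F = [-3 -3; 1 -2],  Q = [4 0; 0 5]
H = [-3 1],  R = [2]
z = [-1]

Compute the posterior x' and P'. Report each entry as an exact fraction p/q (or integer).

x' = [-237/341, -1110/341]
P' = [644/341 1704/341; 1704/341 5106/341]

x̄ = F·x = [9, -3]
P̄ = F·P·Fᵀ + Q = [40 6; 6 15]
y = z − H·x̄ = [29]
S = H·P̄·Hᵀ + R = [341]
K = P̄·Hᵀ·S⁻¹ = [-114/341; -3/341]
x' = x̄ + K·y = [-237/341, -1110/341]
P' = (I − K·H)·P̄ = [644/341 1704/341; 1704/341 5106/341]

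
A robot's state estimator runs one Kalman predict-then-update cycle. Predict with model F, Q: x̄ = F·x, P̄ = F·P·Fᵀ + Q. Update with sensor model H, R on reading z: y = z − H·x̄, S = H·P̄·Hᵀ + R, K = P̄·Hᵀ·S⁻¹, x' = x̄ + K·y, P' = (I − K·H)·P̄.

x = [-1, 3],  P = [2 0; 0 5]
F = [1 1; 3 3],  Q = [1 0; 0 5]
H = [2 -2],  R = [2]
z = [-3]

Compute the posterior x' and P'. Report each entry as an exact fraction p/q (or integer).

x' = [73/69, 179/69]
P' = [214/69 227/69; 227/69 274/69]

x̄ = F·x = [2, 6]
P̄ = F·P·Fᵀ + Q = [8 21; 21 68]
y = z − H·x̄ = [5]
S = H·P̄·Hᵀ + R = [138]
K = P̄·Hᵀ·S⁻¹ = [-13/69; -47/69]
x' = x̄ + K·y = [73/69, 179/69]
P' = (I − K·H)·P̄ = [214/69 227/69; 227/69 274/69]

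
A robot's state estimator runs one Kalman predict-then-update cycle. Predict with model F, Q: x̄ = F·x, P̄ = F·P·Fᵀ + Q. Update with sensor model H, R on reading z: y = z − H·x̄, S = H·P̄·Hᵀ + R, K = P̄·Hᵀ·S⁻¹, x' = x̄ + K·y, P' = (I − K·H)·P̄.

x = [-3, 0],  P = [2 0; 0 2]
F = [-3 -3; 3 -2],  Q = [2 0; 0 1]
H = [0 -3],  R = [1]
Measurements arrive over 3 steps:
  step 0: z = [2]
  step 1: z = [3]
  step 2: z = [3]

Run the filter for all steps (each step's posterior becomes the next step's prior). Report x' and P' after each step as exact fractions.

step 0: x̄ = F·x = [9, -9]
step 0: P̄ = F·P·Fᵀ + Q = [38 -6; -6 27]
step 0: y = z − H·x̄ = [-25]
step 0: S = H·P̄·Hᵀ + R = [244]
step 0: K = P̄·Hᵀ·S⁻¹ = [9/122; -81/244]
step 0: x' = x̄ + K·y = [873/122, -171/244]
step 0: P' = (I − K·H)·P̄ = [2237/61 -3/122; -3/122 27/244]
step 1: x̄ = F·x = [-4725/244, 1395/61]
step 1: P̄ = F·P·Fᵀ + Q = [81155/244 -20088/61; -20088/61 20239/61]
step 1: y = z − H·x̄ = [4368/61]
step 1: S = H·P̄·Hᵀ + R = [182212/61]
step 1: K = P̄·Hᵀ·S⁻¹ = [15066/45553; -60717/182212]
step 1: x' = x̄ + K·y = [786807/182212, -45189/45553]
step 1: P' = (I − K·H)·P̄ = [1067279/182212 -5022/45553; -5022/45553 20239/182212]
step 2: x̄ = F·x = [-1818153/182212, 2721933/182212]
step 2: P̄ = F·P·Fᵀ + Q = [4895251/91106 -9423813/182212; -9423813/182212 10109735/182212]
step 2: y = z − H·x̄ = [8712435/182212]
step 2: S = H·P̄·Hᵀ + R = [91169827/182212]
step 2: K = P̄·Hᵀ·S⁻¹ = [4038777/13024261; -30329205/91169827]
step 2: x' = x̄ + K·y = [126308727/26048522, -88265682/91169827]
step 2: P' = (I − K·H)·P̄ = [292670423/52097044 -1346259/13024261; -1346259/13024261 10109735/91169827]

step 0: x' = [873/122, -171/244], P' = [2237/61 -3/122; -3/122 27/244]
step 1: x' = [786807/182212, -45189/45553], P' = [1067279/182212 -5022/45553; -5022/45553 20239/182212]
step 2: x' = [126308727/26048522, -88265682/91169827], P' = [292670423/52097044 -1346259/13024261; -1346259/13024261 10109735/91169827]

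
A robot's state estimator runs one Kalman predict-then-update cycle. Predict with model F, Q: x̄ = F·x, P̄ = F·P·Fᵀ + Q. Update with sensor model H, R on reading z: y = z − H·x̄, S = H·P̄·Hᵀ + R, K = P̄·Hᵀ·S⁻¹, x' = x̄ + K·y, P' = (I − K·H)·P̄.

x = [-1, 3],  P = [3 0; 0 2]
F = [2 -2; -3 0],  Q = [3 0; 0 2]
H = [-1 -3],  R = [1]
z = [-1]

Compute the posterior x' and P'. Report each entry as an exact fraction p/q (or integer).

x' = [-8, 3]
P' = [3110/177 -349/59; -349/59 124/59]

x̄ = F·x = [-8, 3]
P̄ = F·P·Fᵀ + Q = [23 -18; -18 29]
y = z − H·x̄ = [0]
S = H·P̄·Hᵀ + R = [177]
K = P̄·Hᵀ·S⁻¹ = [31/177; -23/59]
x' = x̄ + K·y = [-8, 3]
P' = (I − K·H)·P̄ = [3110/177 -349/59; -349/59 124/59]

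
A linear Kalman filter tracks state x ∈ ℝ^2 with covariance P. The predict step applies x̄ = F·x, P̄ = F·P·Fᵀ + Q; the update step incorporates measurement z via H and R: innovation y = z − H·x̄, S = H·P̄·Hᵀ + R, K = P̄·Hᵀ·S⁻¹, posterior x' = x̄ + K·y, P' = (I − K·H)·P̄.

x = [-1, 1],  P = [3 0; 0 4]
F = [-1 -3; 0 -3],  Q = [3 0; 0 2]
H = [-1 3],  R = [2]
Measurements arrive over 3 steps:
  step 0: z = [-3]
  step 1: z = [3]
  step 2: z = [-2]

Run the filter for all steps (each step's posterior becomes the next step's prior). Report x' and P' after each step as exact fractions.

step 0: x̄ = F·x = [-2, -3]
step 0: P̄ = F·P·Fᵀ + Q = [42 36; 36 38]
step 0: y = z − H·x̄ = [4]
step 0: S = H·P̄·Hᵀ + R = [170]
step 0: K = P̄·Hᵀ·S⁻¹ = [33/85; 39/85]
step 0: x' = x̄ + K·y = [-38/85, -99/85]
step 0: P' = (I − K·H)·P̄ = [1392/85 486/85; 486/85 188/85]
step 1: x̄ = F·x = [67/17, 297/85]
step 1: P̄ = F·P·Fᵀ + Q = [1251/17 630/17; 630/17 1862/85]
step 1: y = z − H·x̄ = [-301/85]
step 1: S = H·P̄·Hᵀ + R = [4283/85]
step 1: K = P̄·Hᵀ·S⁻¹ = [3195/4283; 2436/4283]
step 1: x' = x̄ + K·y = [5566/4283, 6339/4283]
step 1: P' = (I − K·H)·P̄ = [195084/4283 67158/4283; 67158/4283 24010/4283]
step 2: x̄ = F·x = [-24583/4283, -19017/4283]
step 2: P̄ = F·P·Fᵀ + Q = [826971/4283 417564/4283; 417564/4283 224656/4283]
step 2: y = z − H·x̄ = [23902/4283]
step 2: S = H·P̄·Hᵀ + R = [352057/4283]
step 2: K = P̄·Hᵀ·S⁻¹ = [425721/352057; 256404/352057]
step 2: x' = x̄ + K·y = [355117/352057, -132267/352057]
step 2: P' = (I − K·H)·P̄ = [25660182/352057 8837208/352057; 8837208/352057 3116672/352057]

step 0: x' = [-38/85, -99/85], P' = [1392/85 486/85; 486/85 188/85]
step 1: x' = [5566/4283, 6339/4283], P' = [195084/4283 67158/4283; 67158/4283 24010/4283]
step 2: x' = [355117/352057, -132267/352057], P' = [25660182/352057 8837208/352057; 8837208/352057 3116672/352057]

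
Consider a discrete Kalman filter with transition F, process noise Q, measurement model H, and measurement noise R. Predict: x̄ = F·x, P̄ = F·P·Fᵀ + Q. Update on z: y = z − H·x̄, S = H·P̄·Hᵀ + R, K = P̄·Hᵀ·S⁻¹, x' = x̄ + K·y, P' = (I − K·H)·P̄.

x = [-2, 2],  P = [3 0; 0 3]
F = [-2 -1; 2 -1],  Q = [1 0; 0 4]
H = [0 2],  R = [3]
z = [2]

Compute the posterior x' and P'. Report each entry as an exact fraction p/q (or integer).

x̄ = F·x = [2, -6]
P̄ = F·P·Fᵀ + Q = [16 -9; -9 19]
y = z − H·x̄ = [14]
S = H·P̄·Hᵀ + R = [79]
K = P̄·Hᵀ·S⁻¹ = [-18/79; 38/79]
x' = x̄ + K·y = [-94/79, 58/79]
P' = (I − K·H)·P̄ = [940/79 -27/79; -27/79 57/79]

x' = [-94/79, 58/79]
P' = [940/79 -27/79; -27/79 57/79]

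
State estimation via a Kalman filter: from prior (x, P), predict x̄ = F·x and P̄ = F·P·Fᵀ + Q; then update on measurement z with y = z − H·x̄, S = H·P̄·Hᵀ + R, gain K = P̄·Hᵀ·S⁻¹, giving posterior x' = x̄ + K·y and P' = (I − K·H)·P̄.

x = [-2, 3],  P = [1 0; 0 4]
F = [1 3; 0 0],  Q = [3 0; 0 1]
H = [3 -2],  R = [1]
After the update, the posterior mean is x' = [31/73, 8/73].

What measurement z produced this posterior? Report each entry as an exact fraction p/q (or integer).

z = [1]

x̄ = F·x = [7, 0]
P̄ = F·P·Fᵀ + Q = [40 0; 0 1]
S = H·P̄·Hᵀ + R = [365]
K = P̄·Hᵀ·S⁻¹ = [24/73; -2/365]
x' − x̄ = [-480/73, 8/73] = K·y
y = (KᵀK)⁻¹·Kᵀ·(x' − x̄) = [-20]
z = y + H·x̄ = [-20] + [21] = [1]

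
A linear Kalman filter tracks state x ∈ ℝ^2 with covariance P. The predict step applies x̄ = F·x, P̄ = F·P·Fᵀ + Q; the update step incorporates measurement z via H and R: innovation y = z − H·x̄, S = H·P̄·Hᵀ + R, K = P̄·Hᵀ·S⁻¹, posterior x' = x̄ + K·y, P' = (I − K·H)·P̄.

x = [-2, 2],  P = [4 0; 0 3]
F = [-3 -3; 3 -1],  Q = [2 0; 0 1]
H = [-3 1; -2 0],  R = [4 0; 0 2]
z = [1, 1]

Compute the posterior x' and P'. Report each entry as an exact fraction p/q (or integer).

x' = [-4129/5053, -11162/5053]
P' = [2131/5053 5505/5053; 5505/5053 31967/5053]

x̄ = F·x = [0, -8]
P̄ = F·P·Fᵀ + Q = [65 -27; -27 40]
y = z − H·x̄ = [9, 1]
S = H·P̄·Hᵀ + R = [791 444; 444 262]
K = P̄·Hᵀ·S⁻¹ = [-222/5053 -2131/5053; 3863/5053 -5505/5053]
x' = x̄ + K·y = [-4129/5053, -11162/5053]
P' = (I − K·H)·P̄ = [2131/5053 5505/5053; 5505/5053 31967/5053]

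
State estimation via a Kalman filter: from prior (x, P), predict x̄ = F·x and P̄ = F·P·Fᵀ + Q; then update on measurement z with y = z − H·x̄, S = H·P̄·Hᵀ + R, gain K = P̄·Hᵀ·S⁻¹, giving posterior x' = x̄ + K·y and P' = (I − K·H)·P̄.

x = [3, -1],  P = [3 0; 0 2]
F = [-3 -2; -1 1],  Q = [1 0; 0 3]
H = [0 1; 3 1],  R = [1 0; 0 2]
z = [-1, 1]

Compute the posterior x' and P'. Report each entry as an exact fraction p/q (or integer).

x' = [46/67, -3241/2747]
P' = [21/67 -19/67; -19/67 2383/2747]

x̄ = F·x = [-7, -4]
P̄ = F·P·Fᵀ + Q = [36 5; 5 8]
y = z − H·x̄ = [3, 26]
S = H·P̄·Hᵀ + R = [9 23; 23 364]
K = P̄·Hᵀ·S⁻¹ = [-19/67 22/67; 2383/2747 23/2747]
x' = x̄ + K·y = [46/67, -3241/2747]
P' = (I − K·H)·P̄ = [21/67 -19/67; -19/67 2383/2747]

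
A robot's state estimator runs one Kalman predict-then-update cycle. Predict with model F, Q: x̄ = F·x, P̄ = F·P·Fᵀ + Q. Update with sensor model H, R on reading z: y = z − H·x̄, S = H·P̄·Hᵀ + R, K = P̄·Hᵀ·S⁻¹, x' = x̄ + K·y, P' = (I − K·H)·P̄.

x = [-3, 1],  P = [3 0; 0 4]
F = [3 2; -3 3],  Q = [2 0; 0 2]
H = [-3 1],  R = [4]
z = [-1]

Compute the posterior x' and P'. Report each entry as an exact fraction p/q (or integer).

x̄ = F·x = [-7, 12]
P̄ = F·P·Fᵀ + Q = [45 -3; -3 65]
y = z − H·x̄ = [-34]
S = H·P̄·Hᵀ + R = [492]
K = P̄·Hᵀ·S⁻¹ = [-23/82; 37/246]
x' = x̄ + K·y = [104/41, 847/123]
P' = (I − K·H)·P̄ = [258/41 728/41; 728/41 6626/123]

x' = [104/41, 847/123]
P' = [258/41 728/41; 728/41 6626/123]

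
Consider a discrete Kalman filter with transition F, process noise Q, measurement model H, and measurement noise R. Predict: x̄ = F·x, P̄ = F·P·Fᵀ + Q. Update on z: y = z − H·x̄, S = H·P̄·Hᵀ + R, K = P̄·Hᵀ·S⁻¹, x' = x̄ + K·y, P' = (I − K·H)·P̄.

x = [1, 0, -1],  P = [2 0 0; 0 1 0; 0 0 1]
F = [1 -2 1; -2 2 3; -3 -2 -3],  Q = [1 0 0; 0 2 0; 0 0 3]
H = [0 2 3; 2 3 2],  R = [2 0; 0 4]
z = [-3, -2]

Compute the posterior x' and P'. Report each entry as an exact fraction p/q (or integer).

x̄ = F·x = [0, -5, 0]
P̄ = F·P·Fᵀ + Q = [8 -5 -5; -5 23 -1; -5 -1 34]
y = z − H·x̄ = [7, 13]
S = H·P̄·Hᵀ + R = [388 279; 279 267]
K = P̄·Hᵀ·S⁻¹ = [-1388/8585 1161/8585; -1474/8585 3373/8585; 757/1717 -1312/5151]
x' = x̄ + K·y = [5377/8585, -9394/8585, -1159/5151]
P' = (I − K·H)·P̄ = [44429/8585 -49418/8585 6404/1717; -49418/8585 68576/8585 -9340/1717; 6404/1717 -9340/1717 20194/5151]

x' = [5377/8585, -9394/8585, -1159/5151]
P' = [44429/8585 -49418/8585 6404/1717; -49418/8585 68576/8585 -9340/1717; 6404/1717 -9340/1717 20194/5151]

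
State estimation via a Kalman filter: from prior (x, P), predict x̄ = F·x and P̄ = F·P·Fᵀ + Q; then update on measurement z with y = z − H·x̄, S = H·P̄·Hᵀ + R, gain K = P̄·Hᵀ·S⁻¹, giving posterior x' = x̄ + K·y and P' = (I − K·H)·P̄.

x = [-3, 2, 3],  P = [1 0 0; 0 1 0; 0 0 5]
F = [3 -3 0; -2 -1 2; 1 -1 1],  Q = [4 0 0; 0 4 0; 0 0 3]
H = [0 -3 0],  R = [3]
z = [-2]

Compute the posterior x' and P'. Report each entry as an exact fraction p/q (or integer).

x' = [-309/22, 17/22, -107/22]
P' = [1909/88 -3/88 609/88; -3/88 29/88 9/88; 609/88 9/88 637/88]

x̄ = F·x = [-15, 10, -2]
P̄ = F·P·Fᵀ + Q = [22 -3 6; -3 29 9; 6 9 10]
y = z − H·x̄ = [28]
S = H·P̄·Hᵀ + R = [264]
K = P̄·Hᵀ·S⁻¹ = [3/88; -29/88; -9/88]
x' = x̄ + K·y = [-309/22, 17/22, -107/22]
P' = (I − K·H)·P̄ = [1909/88 -3/88 609/88; -3/88 29/88 9/88; 609/88 9/88 637/88]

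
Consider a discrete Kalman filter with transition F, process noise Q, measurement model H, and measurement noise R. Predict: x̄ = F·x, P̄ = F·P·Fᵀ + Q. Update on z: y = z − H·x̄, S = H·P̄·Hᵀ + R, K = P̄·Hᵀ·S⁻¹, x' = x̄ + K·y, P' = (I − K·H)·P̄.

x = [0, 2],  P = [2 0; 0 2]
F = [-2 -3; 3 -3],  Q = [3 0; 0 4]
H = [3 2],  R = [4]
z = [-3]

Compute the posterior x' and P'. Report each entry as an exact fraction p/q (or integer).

x̄ = F·x = [-6, -6]
P̄ = F·P·Fᵀ + Q = [29 6; 6 40]
y = z − H·x̄ = [27]
S = H·P̄·Hᵀ + R = [497]
K = P̄·Hᵀ·S⁻¹ = [99/497; 14/71]
x' = x̄ + K·y = [-309/497, -48/71]
P' = (I − K·H)·P̄ = [4612/497 -960/71; -960/71 1468/71]

x' = [-309/497, -48/71]
P' = [4612/497 -960/71; -960/71 1468/71]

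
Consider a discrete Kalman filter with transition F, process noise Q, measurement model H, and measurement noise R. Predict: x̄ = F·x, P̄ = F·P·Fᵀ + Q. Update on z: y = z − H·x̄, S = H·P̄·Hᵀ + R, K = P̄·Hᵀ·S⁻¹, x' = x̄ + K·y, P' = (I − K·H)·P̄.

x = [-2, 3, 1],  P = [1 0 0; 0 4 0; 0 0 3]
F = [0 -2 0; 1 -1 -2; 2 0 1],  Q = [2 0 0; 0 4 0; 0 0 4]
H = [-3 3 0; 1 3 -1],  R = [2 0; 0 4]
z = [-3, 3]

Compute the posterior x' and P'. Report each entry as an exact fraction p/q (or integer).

x' = [222/1565, -1289/1565, -7656/1565]
P' = [15618/17215 12734/17215 38156/17215; 12734/17215 13632/17215 37878/17215; 38156/17215 37878/17215 469846/51645]

x̄ = F·x = [-6, -7, -3]
P̄ = F·P·Fᵀ + Q = [18 8 0; 8 21 -4; 0 -4 11]
y = z − H·x̄ = [0, 27]
S = H·P̄·Hᵀ + R = [209 99; 99 294]
K = P̄·Hᵀ·S⁻¹ = [-4326/17215 356/1565; 1347/17215 358/1565; -417/17215 -329/4695]
x' = x̄ + K·y = [222/1565, -1289/1565, -7656/1565]
P' = (I − K·H)·P̄ = [15618/17215 12734/17215 38156/17215; 12734/17215 13632/17215 37878/17215; 38156/17215 37878/17215 469846/51645]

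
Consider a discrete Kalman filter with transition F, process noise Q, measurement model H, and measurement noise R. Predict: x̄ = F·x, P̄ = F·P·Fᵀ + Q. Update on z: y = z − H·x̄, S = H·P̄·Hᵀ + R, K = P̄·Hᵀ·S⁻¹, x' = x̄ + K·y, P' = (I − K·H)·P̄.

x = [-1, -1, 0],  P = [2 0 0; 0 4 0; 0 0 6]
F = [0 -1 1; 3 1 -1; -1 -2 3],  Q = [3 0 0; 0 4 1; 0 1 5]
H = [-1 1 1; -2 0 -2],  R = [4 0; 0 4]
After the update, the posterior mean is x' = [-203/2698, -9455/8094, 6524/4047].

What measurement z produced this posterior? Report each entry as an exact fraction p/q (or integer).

z = [1, -3]

x̄ = F·x = [1, -4, 3]
P̄ = F·P·Fᵀ + Q = [13 -10 26; -10 32 -31; 26 -31 77]
S = H·P̄·Hᵀ + R = [32 -46; -46 572]
K = P̄·Hᵀ·S⁻¹ = [-156/1349 -393/2698; 2516/4047 1565/8094; 491/4047 -1418/4047]
x' − x̄ = [-2901/2698, 22921/8094, -5617/4047] = K·y
y = (KᵀK)⁻¹·Kᵀ·(x' − x̄) = [3, 5]
z = y + H·x̄ = [3, 5] + [-2, -8] = [1, -3]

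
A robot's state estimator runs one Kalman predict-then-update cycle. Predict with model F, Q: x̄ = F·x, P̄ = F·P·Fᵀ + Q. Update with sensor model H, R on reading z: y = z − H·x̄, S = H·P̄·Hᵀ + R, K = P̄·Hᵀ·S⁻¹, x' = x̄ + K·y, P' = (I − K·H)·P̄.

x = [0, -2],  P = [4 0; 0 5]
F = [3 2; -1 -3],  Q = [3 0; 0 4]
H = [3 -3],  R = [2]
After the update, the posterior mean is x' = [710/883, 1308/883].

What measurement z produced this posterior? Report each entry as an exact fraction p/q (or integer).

x̄ = F·x = [-4, 6]
P̄ = F·P·Fᵀ + Q = [59 -42; -42 53]
S = H·P̄·Hᵀ + R = [1766]
K = P̄·Hᵀ·S⁻¹ = [303/1766; -285/1766]
x' − x̄ = [4242/883, -3990/883] = K·y
y = (KᵀK)⁻¹·Kᵀ·(x' − x̄) = [28]
z = y + H·x̄ = [28] + [-30] = [-2]

z = [-2]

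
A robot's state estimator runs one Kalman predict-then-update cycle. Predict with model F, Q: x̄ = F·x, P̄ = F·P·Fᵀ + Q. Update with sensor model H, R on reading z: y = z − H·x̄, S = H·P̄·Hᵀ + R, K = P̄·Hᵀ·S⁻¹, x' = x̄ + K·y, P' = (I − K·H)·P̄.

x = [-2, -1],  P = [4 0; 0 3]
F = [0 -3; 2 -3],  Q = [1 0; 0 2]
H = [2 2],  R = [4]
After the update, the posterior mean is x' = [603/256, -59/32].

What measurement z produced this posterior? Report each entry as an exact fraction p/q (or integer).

x̄ = F·x = [3, -1]
P̄ = F·P·Fᵀ + Q = [28 27; 27 45]
S = H·P̄·Hᵀ + R = [512]
K = P̄·Hᵀ·S⁻¹ = [55/256; 9/32]
x' − x̄ = [-165/256, -27/32] = K·y
y = (KᵀK)⁻¹·Kᵀ·(x' − x̄) = [-3]
z = y + H·x̄ = [-3] + [4] = [1]

z = [1]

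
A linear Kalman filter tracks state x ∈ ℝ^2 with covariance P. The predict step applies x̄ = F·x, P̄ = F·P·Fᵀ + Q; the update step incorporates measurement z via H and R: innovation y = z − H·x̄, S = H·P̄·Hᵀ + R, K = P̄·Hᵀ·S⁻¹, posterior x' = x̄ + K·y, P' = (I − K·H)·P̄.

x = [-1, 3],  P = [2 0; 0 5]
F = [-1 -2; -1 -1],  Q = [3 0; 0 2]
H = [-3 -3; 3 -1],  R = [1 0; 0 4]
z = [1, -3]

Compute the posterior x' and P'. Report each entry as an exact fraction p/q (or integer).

x' = [-5740/6959, 3317/6959]
P' = [3097/13918 -2625/13918; -2625/13918 3681/13918]

x̄ = F·x = [-5, -2]
P̄ = F·P·Fᵀ + Q = [25 12; 12 9]
y = z − H·x̄ = [-20, 10]
S = H·P̄·Hᵀ + R = [523 -270; -270 166]
K = P̄·Hᵀ·S⁻¹ = [-708/6959 2979/13918; -1584/6959 -2889/13918]
x' = x̄ + K·y = [-5740/6959, 3317/6959]
P' = (I − K·H)·P̄ = [3097/13918 -2625/13918; -2625/13918 3681/13918]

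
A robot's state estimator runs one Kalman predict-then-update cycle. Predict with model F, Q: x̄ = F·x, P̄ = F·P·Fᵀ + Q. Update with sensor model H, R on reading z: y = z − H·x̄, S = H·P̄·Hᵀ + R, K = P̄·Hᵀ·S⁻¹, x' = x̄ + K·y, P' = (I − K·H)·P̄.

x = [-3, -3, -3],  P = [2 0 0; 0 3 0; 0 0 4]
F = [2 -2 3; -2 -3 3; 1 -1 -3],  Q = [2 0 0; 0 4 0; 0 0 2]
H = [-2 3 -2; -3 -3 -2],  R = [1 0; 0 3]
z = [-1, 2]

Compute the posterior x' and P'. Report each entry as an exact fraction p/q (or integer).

x' = [-7618021/743263, 900378/743263, 9328859/743263]
P' = [9307878/743263 -1487080/743263 -11522700/743263; -1487080/743263 319603/743263 1901901/743263; -11522700/743263 1901901/743263 14448315/743263]

x̄ = F·x = [-9, 6, 9]
P̄ = F·P·Fᵀ + Q = [58 46 -26; 46 75 -31; -26 -31 43]
y = z − H·x̄ = [-19, 11]
S = H·P̄·Hᵀ + R = [692 -553; -553 1516]
K = P̄·Hᵀ·S⁻¹ = [-31596/743263 -138998/743263; 129167/743263 -100457/743263; -145527/743263 -11411/743263]
x' = x̄ + K·y = [-7618021/743263, 900378/743263, 9328859/743263]
P' = (I − K·H)·P̄ = [9307878/743263 -1487080/743263 -11522700/743263; -1487080/743263 319603/743263 1901901/743263; -11522700/743263 1901901/743263 14448315/743263]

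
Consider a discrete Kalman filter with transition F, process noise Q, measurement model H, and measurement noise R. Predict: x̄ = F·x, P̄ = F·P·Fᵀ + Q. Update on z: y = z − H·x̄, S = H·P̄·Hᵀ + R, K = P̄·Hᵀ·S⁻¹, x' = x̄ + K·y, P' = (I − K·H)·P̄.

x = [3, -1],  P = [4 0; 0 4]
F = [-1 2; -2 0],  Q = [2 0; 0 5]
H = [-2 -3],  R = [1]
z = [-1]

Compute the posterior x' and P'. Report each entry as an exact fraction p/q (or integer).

x' = [3/11, 47/374]
P' = [106/11 -70/11; -70/11 1613/374]

x̄ = F·x = [-5, -6]
P̄ = F·P·Fᵀ + Q = [22 8; 8 21]
y = z − H·x̄ = [-29]
S = H·P̄·Hᵀ + R = [374]
K = P̄·Hᵀ·S⁻¹ = [-2/11; -79/374]
x' = x̄ + K·y = [3/11, 47/374]
P' = (I − K·H)·P̄ = [106/11 -70/11; -70/11 1613/374]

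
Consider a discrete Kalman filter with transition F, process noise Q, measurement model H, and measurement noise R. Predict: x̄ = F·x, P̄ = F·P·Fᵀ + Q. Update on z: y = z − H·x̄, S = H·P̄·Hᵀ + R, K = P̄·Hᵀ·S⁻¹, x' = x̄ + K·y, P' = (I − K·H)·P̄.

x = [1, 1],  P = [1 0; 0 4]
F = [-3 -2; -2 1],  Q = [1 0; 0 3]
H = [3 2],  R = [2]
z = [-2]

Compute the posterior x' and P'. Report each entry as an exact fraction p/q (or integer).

x̄ = F·x = [-5, -1]
P̄ = F·P·Fᵀ + Q = [26 -2; -2 11]
y = z − H·x̄ = [15]
S = H·P̄·Hᵀ + R = [256]
K = P̄·Hᵀ·S⁻¹ = [37/128; 1/16]
x' = x̄ + K·y = [-85/128, -1/16]
P' = (I − K·H)·P̄ = [295/64 -53/8; -53/8 10]

x' = [-85/128, -1/16]
P' = [295/64 -53/8; -53/8 10]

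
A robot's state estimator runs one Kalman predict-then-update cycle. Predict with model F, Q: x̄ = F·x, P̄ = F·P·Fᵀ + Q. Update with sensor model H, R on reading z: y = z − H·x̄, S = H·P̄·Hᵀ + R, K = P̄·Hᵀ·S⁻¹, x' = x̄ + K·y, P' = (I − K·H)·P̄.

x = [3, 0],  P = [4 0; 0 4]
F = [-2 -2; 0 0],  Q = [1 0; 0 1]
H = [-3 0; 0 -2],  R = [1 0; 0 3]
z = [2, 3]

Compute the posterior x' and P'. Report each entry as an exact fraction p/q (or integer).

x̄ = F·x = [-6, 0]
P̄ = F·P·Fᵀ + Q = [33 0; 0 1]
y = z − H·x̄ = [-16, 3]
S = H·P̄·Hᵀ + R = [298 0; 0 7]
K = P̄·Hᵀ·S⁻¹ = [-99/298 0; 0 -2/7]
x' = x̄ + K·y = [-102/149, -6/7]
P' = (I − K·H)·P̄ = [33/298 0; 0 3/7]

x' = [-102/149, -6/7]
P' = [33/298 0; 0 3/7]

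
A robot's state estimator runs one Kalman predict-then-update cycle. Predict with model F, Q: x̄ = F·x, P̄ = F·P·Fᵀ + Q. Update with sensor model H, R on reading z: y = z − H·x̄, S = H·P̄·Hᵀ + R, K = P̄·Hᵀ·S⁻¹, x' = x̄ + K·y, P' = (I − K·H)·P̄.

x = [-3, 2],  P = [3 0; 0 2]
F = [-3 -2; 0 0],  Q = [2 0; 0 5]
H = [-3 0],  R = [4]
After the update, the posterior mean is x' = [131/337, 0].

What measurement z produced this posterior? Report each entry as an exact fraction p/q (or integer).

z = [-1]

x̄ = F·x = [5, 0]
P̄ = F·P·Fᵀ + Q = [37 0; 0 5]
S = H·P̄·Hᵀ + R = [337]
K = P̄·Hᵀ·S⁻¹ = [-111/337; 0]
x' − x̄ = [-1554/337, 0] = K·y
y = (KᵀK)⁻¹·Kᵀ·(x' − x̄) = [14]
z = y + H·x̄ = [14] + [-15] = [-1]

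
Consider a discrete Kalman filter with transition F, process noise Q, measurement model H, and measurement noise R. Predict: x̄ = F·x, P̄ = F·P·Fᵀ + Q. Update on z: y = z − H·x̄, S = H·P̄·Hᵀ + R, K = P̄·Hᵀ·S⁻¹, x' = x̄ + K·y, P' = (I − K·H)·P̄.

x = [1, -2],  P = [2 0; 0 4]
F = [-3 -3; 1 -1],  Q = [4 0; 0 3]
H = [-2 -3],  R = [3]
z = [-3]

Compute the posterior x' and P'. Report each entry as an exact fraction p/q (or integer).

x' = [-111/97, 174/97]
P' = [1137/97 -1449/194; -1449/194 1971/388]

x̄ = F·x = [3, 3]
P̄ = F·P·Fᵀ + Q = [58 6; 6 9]
y = z − H·x̄ = [12]
S = H·P̄·Hᵀ + R = [388]
K = P̄·Hᵀ·S⁻¹ = [-67/194; -39/388]
x' = x̄ + K·y = [-111/97, 174/97]
P' = (I − K·H)·P̄ = [1137/97 -1449/194; -1449/194 1971/388]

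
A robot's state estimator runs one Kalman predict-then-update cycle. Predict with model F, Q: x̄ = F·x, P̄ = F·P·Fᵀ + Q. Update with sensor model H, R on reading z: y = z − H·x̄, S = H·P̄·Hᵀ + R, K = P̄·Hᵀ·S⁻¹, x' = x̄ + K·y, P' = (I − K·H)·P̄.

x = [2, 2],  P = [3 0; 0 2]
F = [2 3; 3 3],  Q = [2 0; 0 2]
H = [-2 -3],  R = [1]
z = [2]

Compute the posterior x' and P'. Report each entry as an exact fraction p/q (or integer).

x' = [-17/123, -91/164]
P' = [238/123 -101/82; -101/82 293/328]

x̄ = F·x = [10, 12]
P̄ = F·P·Fᵀ + Q = [32 36; 36 47]
y = z − H·x̄ = [58]
S = H·P̄·Hᵀ + R = [984]
K = P̄·Hᵀ·S⁻¹ = [-43/246; -71/328]
x' = x̄ + K·y = [-17/123, -91/164]
P' = (I − K·H)·P̄ = [238/123 -101/82; -101/82 293/328]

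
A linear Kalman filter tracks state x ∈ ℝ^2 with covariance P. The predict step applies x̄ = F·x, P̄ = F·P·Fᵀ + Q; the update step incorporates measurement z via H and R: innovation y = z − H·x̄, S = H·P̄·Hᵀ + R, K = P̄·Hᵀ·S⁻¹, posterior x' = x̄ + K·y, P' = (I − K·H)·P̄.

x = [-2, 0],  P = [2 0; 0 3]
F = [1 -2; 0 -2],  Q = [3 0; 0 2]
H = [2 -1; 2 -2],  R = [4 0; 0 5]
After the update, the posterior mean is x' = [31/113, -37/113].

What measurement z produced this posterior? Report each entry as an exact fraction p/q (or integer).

z = [1, 2]

x̄ = F·x = [-2, 0]
P̄ = F·P·Fᵀ + Q = [17 12; 12 14]
S = H·P̄·Hᵀ + R = [38 24; 24 33]
K = P̄·Hᵀ·S⁻¹ = [81/113 -74/339; 71/113 -196/339]
x' − x̄ = [257/113, -37/113] = K·y
y = (KᵀK)⁻¹·Kᵀ·(x' − x̄) = [5, 6]
z = y + H·x̄ = [5, 6] + [-4, -4] = [1, 2]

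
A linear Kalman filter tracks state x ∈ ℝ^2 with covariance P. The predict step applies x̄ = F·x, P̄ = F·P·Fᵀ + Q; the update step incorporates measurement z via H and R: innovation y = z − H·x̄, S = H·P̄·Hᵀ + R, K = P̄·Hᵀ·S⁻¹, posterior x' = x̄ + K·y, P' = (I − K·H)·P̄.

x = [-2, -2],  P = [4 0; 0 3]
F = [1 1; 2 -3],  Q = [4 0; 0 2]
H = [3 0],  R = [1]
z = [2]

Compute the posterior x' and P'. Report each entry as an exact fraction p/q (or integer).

x̄ = F·x = [-4, 2]
P̄ = F·P·Fᵀ + Q = [11 -1; -1 45]
y = z − H·x̄ = [14]
S = H·P̄·Hᵀ + R = [100]
K = P̄·Hᵀ·S⁻¹ = [33/100; -3/100]
x' = x̄ + K·y = [31/50, 79/50]
P' = (I − K·H)·P̄ = [11/100 -1/100; -1/100 4491/100]

x' = [31/50, 79/50]
P' = [11/100 -1/100; -1/100 4491/100]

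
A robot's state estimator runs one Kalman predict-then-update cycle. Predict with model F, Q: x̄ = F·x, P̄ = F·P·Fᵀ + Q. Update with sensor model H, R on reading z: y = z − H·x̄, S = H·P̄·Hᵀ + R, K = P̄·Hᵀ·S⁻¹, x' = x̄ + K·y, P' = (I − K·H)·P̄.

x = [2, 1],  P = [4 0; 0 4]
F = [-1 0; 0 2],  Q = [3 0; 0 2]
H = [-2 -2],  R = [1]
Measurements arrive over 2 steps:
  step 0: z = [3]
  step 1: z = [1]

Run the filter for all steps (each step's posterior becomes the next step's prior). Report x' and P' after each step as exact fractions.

step 0: x̄ = F·x = [-2, 2]
step 0: P̄ = F·P·Fᵀ + Q = [7 0; 0 18]
step 0: y = z − H·x̄ = [3]
step 0: S = H·P̄·Hᵀ + R = [101]
step 0: K = P̄·Hᵀ·S⁻¹ = [-14/101; -36/101]
step 0: x' = x̄ + K·y = [-244/101, 94/101]
step 0: P' = (I − K·H)·P̄ = [511/101 -504/101; -504/101 522/101]
step 1: x̄ = F·x = [244/101, 188/101]
step 1: P̄ = F·P·Fᵀ + Q = [814/101 1008/101; 1008/101 2290/101]
step 1: y = z − H·x̄ = [965/101]
step 1: S = H·P̄·Hᵀ + R = [20581/101]
step 1: K = P̄·Hᵀ·S⁻¹ = [-3644/20581; -6596/20581]
step 1: x' = x̄ + K·y = [14904/20581, -24712/20581]
step 1: P' = (I − K·H)·P̄ = [34398/20581 -32576/20581; -32576/20581 35874/20581]

step 0: x' = [-244/101, 94/101], P' = [511/101 -504/101; -504/101 522/101]
step 1: x' = [14904/20581, -24712/20581], P' = [34398/20581 -32576/20581; -32576/20581 35874/20581]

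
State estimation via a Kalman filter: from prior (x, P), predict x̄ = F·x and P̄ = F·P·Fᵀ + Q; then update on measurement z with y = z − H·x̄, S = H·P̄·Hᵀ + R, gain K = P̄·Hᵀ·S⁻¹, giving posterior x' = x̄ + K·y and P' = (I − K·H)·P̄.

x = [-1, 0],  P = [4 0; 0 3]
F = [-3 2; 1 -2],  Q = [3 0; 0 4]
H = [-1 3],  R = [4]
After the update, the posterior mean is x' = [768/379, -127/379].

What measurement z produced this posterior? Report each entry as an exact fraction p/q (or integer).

z = [-3]

x̄ = F·x = [3, -1]
P̄ = F·P·Fᵀ + Q = [51 -24; -24 20]
S = H·P̄·Hᵀ + R = [379]
K = P̄·Hᵀ·S⁻¹ = [-123/379; 84/379]
x' − x̄ = [-369/379, 252/379] = K·y
y = (KᵀK)⁻¹·Kᵀ·(x' − x̄) = [3]
z = y + H·x̄ = [3] + [-6] = [-3]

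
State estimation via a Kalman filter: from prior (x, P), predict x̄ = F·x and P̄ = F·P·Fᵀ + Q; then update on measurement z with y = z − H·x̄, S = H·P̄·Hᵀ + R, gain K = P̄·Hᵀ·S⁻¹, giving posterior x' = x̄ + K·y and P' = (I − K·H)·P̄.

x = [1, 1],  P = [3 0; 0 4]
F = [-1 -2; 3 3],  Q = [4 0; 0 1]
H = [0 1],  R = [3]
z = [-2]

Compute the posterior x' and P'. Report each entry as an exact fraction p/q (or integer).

x' = [63/67, -110/67]
P' = [452/67 -99/67; -99/67 192/67]

x̄ = F·x = [-3, 6]
P̄ = F·P·Fᵀ + Q = [23 -33; -33 64]
y = z − H·x̄ = [-8]
S = H·P̄·Hᵀ + R = [67]
K = P̄·Hᵀ·S⁻¹ = [-33/67; 64/67]
x' = x̄ + K·y = [63/67, -110/67]
P' = (I − K·H)·P̄ = [452/67 -99/67; -99/67 192/67]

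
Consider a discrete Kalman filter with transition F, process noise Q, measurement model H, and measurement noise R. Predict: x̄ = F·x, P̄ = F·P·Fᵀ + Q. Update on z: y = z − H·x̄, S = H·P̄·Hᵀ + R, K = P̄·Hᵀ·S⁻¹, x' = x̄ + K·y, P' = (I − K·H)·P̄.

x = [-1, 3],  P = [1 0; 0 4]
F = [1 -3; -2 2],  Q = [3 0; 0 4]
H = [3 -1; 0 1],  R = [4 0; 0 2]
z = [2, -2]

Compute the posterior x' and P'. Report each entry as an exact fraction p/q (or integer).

x' = [4/17, -14/11]
P' = [46/85 2/5; 2/5 78/55]

x̄ = F·x = [-10, 8]
P̄ = F·P·Fᵀ + Q = [40 -26; -26 24]
y = z − H·x̄ = [40, -10]
S = H·P̄·Hᵀ + R = [544 -102; -102 26]
K = P̄·Hᵀ·S⁻¹ = [26/85 1/5; -3/55 39/55]
x' = x̄ + K·y = [4/17, -14/11]
P' = (I − K·H)·P̄ = [46/85 2/5; 2/5 78/55]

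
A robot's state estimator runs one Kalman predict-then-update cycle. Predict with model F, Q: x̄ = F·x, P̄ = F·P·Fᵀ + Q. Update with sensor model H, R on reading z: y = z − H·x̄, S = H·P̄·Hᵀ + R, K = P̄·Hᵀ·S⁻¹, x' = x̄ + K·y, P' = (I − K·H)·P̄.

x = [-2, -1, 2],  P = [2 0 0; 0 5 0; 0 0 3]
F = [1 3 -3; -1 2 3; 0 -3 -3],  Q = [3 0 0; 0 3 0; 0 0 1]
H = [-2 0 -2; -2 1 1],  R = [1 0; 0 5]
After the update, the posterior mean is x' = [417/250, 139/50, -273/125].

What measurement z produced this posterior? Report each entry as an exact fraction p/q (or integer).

x̄ = F·x = [-11, 6, -3]
P̄ = F·P·Fᵀ + Q = [77 1 -18; 1 52 -57; -18 -57 73]
S = H·P̄·Hᵀ + R = [457 238; 238 392]
K = P̄·Hᵀ·S⁻¹ = [-397/8750 -50063/122500; 93/250 -853/3500; -1982/4375 12486/30625]
x' − x̄ = [3167/250, -161/50, 102/125] = K·y
y = (KᵀK)⁻¹·Kᵀ·(x' − x̄) = [-27, -28]
z = y + H·x̄ = [-27, -28] + [28, 25] = [1, -3]

z = [1, -3]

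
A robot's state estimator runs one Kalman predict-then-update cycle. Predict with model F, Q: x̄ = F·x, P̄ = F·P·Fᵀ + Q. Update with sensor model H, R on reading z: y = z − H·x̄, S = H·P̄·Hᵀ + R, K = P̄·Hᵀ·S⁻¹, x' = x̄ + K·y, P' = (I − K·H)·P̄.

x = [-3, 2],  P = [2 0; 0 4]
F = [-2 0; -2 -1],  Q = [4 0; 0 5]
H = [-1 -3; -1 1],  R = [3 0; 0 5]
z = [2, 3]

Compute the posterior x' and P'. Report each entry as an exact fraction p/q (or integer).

x' = [-3106/3359, -729/3359]
P' = [6900/3359 -1560/3359; -1560/3359 1375/3359]

x̄ = F·x = [6, 4]
P̄ = F·P·Fᵀ + Q = [12 8; 8 17]
y = z − H·x̄ = [20, 5]
S = H·P̄·Hᵀ + R = [216 -23; -23 18]
K = P̄·Hᵀ·S⁻¹ = [-740/3359 -1692/3359; -855/3359 587/3359]
x' = x̄ + K·y = [-3106/3359, -729/3359]
P' = (I − K·H)·P̄ = [6900/3359 -1560/3359; -1560/3359 1375/3359]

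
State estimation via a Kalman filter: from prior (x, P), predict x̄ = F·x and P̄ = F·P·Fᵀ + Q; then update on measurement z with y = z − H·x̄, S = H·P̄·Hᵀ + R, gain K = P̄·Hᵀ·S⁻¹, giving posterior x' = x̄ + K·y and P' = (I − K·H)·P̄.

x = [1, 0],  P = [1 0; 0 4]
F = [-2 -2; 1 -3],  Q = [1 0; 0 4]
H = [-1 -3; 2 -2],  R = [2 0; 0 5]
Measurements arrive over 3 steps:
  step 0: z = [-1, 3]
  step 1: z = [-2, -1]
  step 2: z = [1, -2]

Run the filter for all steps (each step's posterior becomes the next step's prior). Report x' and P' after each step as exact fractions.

step 0: x̄ = F·x = [-2, 1]
step 0: P̄ = F·P·Fᵀ + Q = [21 22; 22 41]
step 0: y = z − H·x̄ = [0, 9]
step 0: S = H·P̄·Hᵀ + R = [524 116; 116 77]
step 0: K = P̄·Hᵀ·S⁻¹ = [-6467/26892 2261/6723; -6757/26892 -773/6723]
step 0: x' = x̄ + K·y = [767/747, -26/747]
step 0: P' = (I − K·H)·P̄ = [20191/26892 -2419/26892; -2419/26892 5311/26892]
step 1: x̄ = F·x = [-494/249, 845/747]
step 1: P̄ = F·P·Fᵀ + Q = [3043/747 -1516/2241; -1516/2241 47518/6723]
step 1: y = z − H·x̄ = [-49/83, 3907/747]
step 1: S = H·P̄·Hᵀ + R = [5447/83 27614/747; 27614/747 369619/6723]
step 1: K = P̄·Hᵀ·S⁻¹ = [-283329/1369969 427236/1369969; -3737934/15069659 -1732216/15069659]
step 1: x' = x̄ + K·y = [-316111/1369969, 10193471/15069659]
step 1: P' = (I − K·H)·P̄ = [942732/1369969 -125358/1369969; -125358/1369969 2951602/15069659]
step 2: x̄ = F·x = [-13432500/15069659, -34057634/15069659]
step 2: P̄ = F·P·Fᵀ + Q = [57324771/15069659 -8546244/15069659; -8546244/15069659 105486734/15069659]
step 2: y = z − H·x̄ = [-9139613/1369969, -71389586/15069659]
step 2: S = H·P̄·Hᵀ + R = [89597021/1369969 50223258/1369969; 50223258/1369969 794964267/15069659]
step 2: K = P̄·Hᵀ·S⁻¹ = [-34397903/167926783 465602108/1511341047; -875815918/3526462443 -3627518648/31738161987]
step 2: x' = x̄ + K·y = [-1487509553/1511341047, -1957735996/31738161987]
step 2: P' = (I − K·H)·P̄ = [342598172/503780349 -136210754/1511341047; -136210754/1511341047 6208370786/31738161987]

step 0: x' = [767/747, -26/747], P' = [20191/26892 -2419/26892; -2419/26892 5311/26892]
step 1: x' = [-316111/1369969, 10193471/15069659], P' = [942732/1369969 -125358/1369969; -125358/1369969 2951602/15069659]
step 2: x' = [-1487509553/1511341047, -1957735996/31738161987], P' = [342598172/503780349 -136210754/1511341047; -136210754/1511341047 6208370786/31738161987]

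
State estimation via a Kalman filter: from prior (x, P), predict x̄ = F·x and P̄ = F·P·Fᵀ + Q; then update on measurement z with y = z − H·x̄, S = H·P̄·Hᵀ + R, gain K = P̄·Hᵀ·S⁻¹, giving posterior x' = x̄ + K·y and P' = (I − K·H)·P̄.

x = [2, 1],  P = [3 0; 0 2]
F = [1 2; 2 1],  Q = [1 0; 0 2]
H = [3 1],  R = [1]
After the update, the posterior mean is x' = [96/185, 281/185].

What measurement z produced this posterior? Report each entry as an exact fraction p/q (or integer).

z = [3]

x̄ = F·x = [4, 5]
P̄ = F·P·Fᵀ + Q = [12 10; 10 16]
S = H·P̄·Hᵀ + R = [185]
K = P̄·Hᵀ·S⁻¹ = [46/185; 46/185]
x' − x̄ = [-644/185, -644/185] = K·y
y = (KᵀK)⁻¹·Kᵀ·(x' − x̄) = [-14]
z = y + H·x̄ = [-14] + [17] = [3]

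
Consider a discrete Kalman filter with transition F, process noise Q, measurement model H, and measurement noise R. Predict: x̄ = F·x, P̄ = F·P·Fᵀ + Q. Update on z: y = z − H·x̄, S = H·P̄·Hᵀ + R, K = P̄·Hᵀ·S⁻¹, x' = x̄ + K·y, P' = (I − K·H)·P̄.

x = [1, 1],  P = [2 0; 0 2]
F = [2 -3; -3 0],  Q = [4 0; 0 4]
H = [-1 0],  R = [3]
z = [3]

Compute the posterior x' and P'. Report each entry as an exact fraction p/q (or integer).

x̄ = F·x = [-1, -3]
P̄ = F·P·Fᵀ + Q = [30 -12; -12 22]
y = z − H·x̄ = [2]
S = H·P̄·Hᵀ + R = [33]
K = P̄·Hᵀ·S⁻¹ = [-10/11; 4/11]
x' = x̄ + K·y = [-31/11, -25/11]
P' = (I − K·H)·P̄ = [30/11 -12/11; -12/11 194/11]

x' = [-31/11, -25/11]
P' = [30/11 -12/11; -12/11 194/11]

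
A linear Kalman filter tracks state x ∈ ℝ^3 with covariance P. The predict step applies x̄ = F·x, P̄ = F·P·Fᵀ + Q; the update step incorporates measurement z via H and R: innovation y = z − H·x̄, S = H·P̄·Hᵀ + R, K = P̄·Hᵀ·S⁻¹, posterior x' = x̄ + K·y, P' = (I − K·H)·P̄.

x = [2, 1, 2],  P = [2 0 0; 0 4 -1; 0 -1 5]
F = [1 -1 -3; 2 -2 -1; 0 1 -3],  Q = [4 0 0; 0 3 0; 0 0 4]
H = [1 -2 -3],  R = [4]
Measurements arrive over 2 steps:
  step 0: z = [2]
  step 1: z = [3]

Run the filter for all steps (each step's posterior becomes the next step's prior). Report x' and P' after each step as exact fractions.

step 0: x' = [-529/197, 168/197, -425/197], P' = [3155/197 1546/197 97/197; 1546/197 4634/197 -2546/197; 97/197 -2546/197 1823/197]
step 1: x' = [129814/151443, -535523/151443, 252049/151443], P' = [1266538/151443 -551744/151443 824374/151443; -551744/151443 6677197/151443 -4658258/151443; 824374/151443 -4658258/151443 3473962/151443]

step 0: x̄ = F·x = [-5, 0, -5]
step 0: P̄ = F·P·Fᵀ + Q = [49 20 41; 20 28 2; 41 2 59]
step 0: y = z − H·x̄ = [-8]
step 0: S = H·P̄·Hᵀ + R = [394]
step 0: K = P̄·Hᵀ·S⁻¹ = [-57/197; -21/197; -70/197]
step 0: x' = x̄ + K·y = [-529/197, 168/197, -425/197]
step 0: P' = (I − K·H)·P̄ = [3155/197 1546/197 97/197; 1546/197 4634/197 -2546/197; 97/197 -2546/197 1823/197]
step 1: x̄ = F·x = [578/197, -969/197, 1443/197]
step 1: P̄ = F·P·Fᵀ + Q = [6034/197 -3638/197 13028/197; -3638/197 10630/197 -14019/197; 13028/197 -14019/197 37105/197]
step 1: y = z − H·x̄ = [2404/197]
step 1: S = H·P̄·Hᵀ + R = [151443/197]
step 1: K = P̄·Hᵀ·S⁻¹ = [-25774/151443; 17159/151443; -70249/151443]
step 1: x' = x̄ + K·y = [129814/151443, -535523/151443, 252049/151443]
step 1: P' = (I − K·H)·P̄ = [1266538/151443 -551744/151443 824374/151443; -551744/151443 6677197/151443 -4658258/151443; 824374/151443 -4658258/151443 3473962/151443]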